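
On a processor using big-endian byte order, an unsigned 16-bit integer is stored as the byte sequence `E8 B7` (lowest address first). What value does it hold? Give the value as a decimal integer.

Big-endian: lowest address holds the most-significant byte.
The bytes are already most-significant first: 0xE8B7.
0xE8B7 = 59575.

59575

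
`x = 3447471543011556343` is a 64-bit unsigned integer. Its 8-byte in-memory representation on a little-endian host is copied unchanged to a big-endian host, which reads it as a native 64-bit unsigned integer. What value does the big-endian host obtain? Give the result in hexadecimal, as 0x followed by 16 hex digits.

0xF7BB78561AE1D72F

3447471543011556343 in 64-bit hexadecimal is 0x2FD7E11A5678BBF7.
Stored little-endian, the bytes at ascending addresses are F7 BB 78 56 1A E1 D7 2F.
Read back as big-endian, the last byte is least significant, giving 0xF7BB78561AE1D72F.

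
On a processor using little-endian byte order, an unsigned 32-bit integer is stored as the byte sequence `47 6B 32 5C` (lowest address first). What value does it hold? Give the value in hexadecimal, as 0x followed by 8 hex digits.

0x5C326B47

Little-endian: lowest address holds the least-significant byte.
Reassemble most-significant byte first: 5C 32 6B 47 → 0x5C326B47.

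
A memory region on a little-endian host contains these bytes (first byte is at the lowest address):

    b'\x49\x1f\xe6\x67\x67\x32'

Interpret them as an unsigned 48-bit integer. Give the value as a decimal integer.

55419706154825

In little-endian order the low byte comes first in memory.
Reassemble most-significant byte first: 32 67 67 E6 1F 49 → 0x326767E61F49.
0x326767E61F49 = 55419706154825.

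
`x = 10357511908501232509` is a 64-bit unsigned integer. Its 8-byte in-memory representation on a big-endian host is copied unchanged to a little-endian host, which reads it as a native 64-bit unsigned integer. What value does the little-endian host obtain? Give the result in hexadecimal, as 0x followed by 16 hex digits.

10357511908501232509 in 64-bit hexadecimal is 0x8FBD46344F181B7D.
Stored big-endian, the bytes at ascending addresses are 8F BD 46 34 4F 18 1B 7D.
Read back as little-endian, the first byte is least significant, giving 0x7D1B184F3446BD8F.

0x7D1B184F3446BD8F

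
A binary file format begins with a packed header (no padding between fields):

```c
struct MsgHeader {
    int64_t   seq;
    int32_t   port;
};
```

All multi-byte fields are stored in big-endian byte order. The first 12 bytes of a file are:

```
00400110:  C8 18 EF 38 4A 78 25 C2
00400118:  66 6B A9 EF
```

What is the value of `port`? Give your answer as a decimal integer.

1718331887

`port` follows `seq` (8 bytes), so it starts at byte offset 8 and occupies 4 bytes.
Bytes at offsets 8..11: 66 6B A9 EF.
Big-endian: lowest address holds the most-significant byte.
The bytes are already most-significant first: 0x666BA9EF.
0x666BA9EF = 1718331887.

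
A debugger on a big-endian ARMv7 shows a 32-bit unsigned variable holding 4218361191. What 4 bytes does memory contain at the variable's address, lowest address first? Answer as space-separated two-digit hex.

FB 6F 15 67

4218361191 in hexadecimal, padded to 32 bits, is 0xFB6F1567.
Split into bytes (most-significant first): FB 6F 15 67.
Big-endian: lowest address holds the most-significant byte.
So the memory order matches the most-significant-first order: FB 6F 15 67.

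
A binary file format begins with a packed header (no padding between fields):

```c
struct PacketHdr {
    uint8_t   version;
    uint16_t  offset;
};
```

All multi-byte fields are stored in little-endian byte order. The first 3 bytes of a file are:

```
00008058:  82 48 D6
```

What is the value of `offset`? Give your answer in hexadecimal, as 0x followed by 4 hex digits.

`offset` follows `version` (1 byte), so it starts at byte offset 1 and occupies 2 bytes.
Bytes at offsets 1..2: 48 D6.
Little-endian stores the least-significant byte at the lowest address.
Reassemble most-significant byte first: D6 48 → 0xD648.

0xD648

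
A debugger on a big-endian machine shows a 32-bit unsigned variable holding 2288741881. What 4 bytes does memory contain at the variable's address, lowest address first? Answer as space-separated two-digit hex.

2288741881 in hexadecimal, padded to 32 bits, is 0x886B6DF9.
Split into bytes (most-significant first): 88 6B 6D F9.
Big-endian stores the most-significant byte at the lowest address.
So the memory order matches the most-significant-first order: 88 6B 6D F9.

88 6B 6D F9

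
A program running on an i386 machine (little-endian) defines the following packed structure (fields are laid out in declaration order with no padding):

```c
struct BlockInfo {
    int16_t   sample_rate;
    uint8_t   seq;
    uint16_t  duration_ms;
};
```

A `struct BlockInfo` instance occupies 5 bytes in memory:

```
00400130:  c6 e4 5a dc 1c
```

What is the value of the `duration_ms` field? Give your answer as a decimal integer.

`duration_ms` follows `sample_rate` (2 B), `seq` (1 B), so it starts at offset 2 + 1 = 3 and occupies 2 bytes.
Bytes at offsets 3..4: DC 1C.
Little-endian: lowest address holds the least-significant byte.
Reassemble most-significant byte first: 1C DC → 0x1CDC.
0x1CDC = 7388.

7388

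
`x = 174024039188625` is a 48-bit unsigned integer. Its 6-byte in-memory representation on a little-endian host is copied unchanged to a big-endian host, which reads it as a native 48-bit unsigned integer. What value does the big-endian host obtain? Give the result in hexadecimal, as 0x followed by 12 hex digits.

0x91C80921469E

174024039188625 in 48-bit hexadecimal is 0x9E462109C891.
Stored little-endian, the bytes at ascending addresses are 91 C8 09 21 46 9E.
Read back as big-endian, the last byte is least significant, giving 0x91C80921469E.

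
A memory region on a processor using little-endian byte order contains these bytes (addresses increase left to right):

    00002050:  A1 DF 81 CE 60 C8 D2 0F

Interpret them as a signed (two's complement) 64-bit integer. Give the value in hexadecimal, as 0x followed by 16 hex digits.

In little-endian order the low byte comes first in memory.
Reassemble most-significant byte first: 0F D2 C8 60 CE 81 DF A1 → 0x0FD2C860CE81DFA1.

0x0FD2C860CE81DFA1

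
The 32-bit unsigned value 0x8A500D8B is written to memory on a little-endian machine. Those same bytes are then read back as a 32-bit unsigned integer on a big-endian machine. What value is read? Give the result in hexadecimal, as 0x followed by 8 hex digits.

0x8B0D508A

Stored little-endian, the bytes at ascending addresses are 8B 0D 50 8A.
Read back as big-endian, the last byte is least significant, giving 0x8B0D508A.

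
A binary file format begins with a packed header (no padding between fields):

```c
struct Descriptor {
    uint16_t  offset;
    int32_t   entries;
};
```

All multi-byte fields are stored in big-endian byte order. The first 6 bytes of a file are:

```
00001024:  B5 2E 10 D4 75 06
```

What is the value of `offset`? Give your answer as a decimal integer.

`offset` is the first field, at byte offset 0, occupying 2 bytes.
Bytes at offsets 0..1: B5 2E.
Big-endian stores the most-significant byte at the lowest address.
The bytes are already most-significant first: 0xB52E.
0xB52E = 46382.

46382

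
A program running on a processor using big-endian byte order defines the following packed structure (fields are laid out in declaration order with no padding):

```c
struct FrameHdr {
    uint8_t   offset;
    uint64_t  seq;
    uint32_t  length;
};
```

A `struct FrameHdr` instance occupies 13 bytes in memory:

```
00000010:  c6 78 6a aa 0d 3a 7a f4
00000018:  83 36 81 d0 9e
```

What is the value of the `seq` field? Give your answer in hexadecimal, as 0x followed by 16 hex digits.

`seq` follows `offset` (1 byte), so it starts at byte offset 1 and occupies 8 bytes.
Bytes at offsets 1..8: 78 6A AA 0D 3A 7A F4 83.
Big-endian: lowest address holds the most-significant byte.
The bytes are already most-significant first: 0x786AAA0D3A7AF483.

0x786AAA0D3A7AF483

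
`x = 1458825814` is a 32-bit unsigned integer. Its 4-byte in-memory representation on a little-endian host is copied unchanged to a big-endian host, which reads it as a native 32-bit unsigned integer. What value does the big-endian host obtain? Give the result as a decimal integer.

1458825814 in 32-bit hexadecimal is 0x56F3EA56.
Stored little-endian, the bytes at ascending addresses are 56 EA F3 56.
Read back as big-endian, the last byte is least significant, giving 0x56EAF356.
0x56EAF356 = 1458238294.

1458238294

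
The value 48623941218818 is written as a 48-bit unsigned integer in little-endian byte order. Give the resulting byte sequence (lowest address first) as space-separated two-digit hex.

02 72 BE 24 39 2C

48623941218818 in hexadecimal, padded to 48 bits, is 0x2C3924BE7202.
Split into bytes (most-significant first): 2C 39 24 BE 72 02.
In little-endian order the low byte comes first in memory.
So at ascending addresses the bytes are 02 72 BE 24 39 2C.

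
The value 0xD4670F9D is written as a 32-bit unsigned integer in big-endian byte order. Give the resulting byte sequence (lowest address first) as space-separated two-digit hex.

Split into bytes (most-significant first): D4 67 0F 9D.
In big-endian order the high byte comes first in memory.
So the memory order matches the most-significant-first order: D4 67 0F 9D.

D4 67 0F 9D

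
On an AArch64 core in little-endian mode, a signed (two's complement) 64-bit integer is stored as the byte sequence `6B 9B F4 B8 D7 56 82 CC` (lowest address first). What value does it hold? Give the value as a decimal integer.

-3710307658478871701

In little-endian order the low byte comes first in memory.
Reassemble most-significant byte first: CC 82 56 D7 B8 F4 9B 6B → 0xCC8256D7B8F49B6B.
Top bit is set, so as a signed 64-bit value this is 0xCC8256D7B8F49B6B − 2^64 = -3710307658478871701.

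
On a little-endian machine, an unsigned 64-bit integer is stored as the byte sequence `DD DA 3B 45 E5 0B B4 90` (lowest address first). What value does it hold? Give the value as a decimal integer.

10426972116606507741

In little-endian order the low byte comes first in memory.
Reassemble most-significant byte first: 90 B4 0B E5 45 3B DA DD → 0x90B40BE5453BDADD.
0x90B40BE5453BDADD = 10426972116606507741.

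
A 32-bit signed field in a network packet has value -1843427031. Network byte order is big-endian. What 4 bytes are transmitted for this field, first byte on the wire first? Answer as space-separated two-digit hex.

92 1F 89 29

Two's complement of -1843427031 in 32 bits: 1843427031 = 0x6DE076D7; invert → 0x921F8928; add 1 → 0x921F8929.
Split into bytes (most-significant first): 92 1F 89 29.
In big-endian order the high byte comes first in memory.
So the memory order matches the most-significant-first order: 92 1F 89 29.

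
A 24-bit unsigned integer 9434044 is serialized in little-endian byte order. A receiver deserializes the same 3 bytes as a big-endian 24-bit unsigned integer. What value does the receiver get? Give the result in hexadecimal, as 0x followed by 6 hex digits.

0xBCF38F

9434044 in 24-bit hexadecimal is 0x8FF3BC.
Stored little-endian, the bytes at ascending addresses are BC F3 8F.
Read back as big-endian, the last byte is least significant, giving 0xBCF38F.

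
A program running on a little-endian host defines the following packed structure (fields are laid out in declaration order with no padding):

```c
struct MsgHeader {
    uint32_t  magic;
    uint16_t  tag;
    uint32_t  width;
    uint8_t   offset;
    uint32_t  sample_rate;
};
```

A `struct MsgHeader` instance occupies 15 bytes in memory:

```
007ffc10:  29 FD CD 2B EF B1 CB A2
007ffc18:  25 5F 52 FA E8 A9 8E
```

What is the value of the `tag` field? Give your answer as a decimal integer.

45551

`tag` follows `magic` (4 bytes), so it starts at byte offset 4 and occupies 2 bytes.
Bytes at offsets 4..5: EF B1.
Little-endian stores the least-significant byte at the lowest address.
Reassemble most-significant byte first: B1 EF → 0xB1EF.
0xB1EF = 45551.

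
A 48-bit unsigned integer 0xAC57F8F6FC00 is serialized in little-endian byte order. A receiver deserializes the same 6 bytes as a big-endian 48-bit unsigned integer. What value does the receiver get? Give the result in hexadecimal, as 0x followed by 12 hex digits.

Stored little-endian, the bytes at ascending addresses are 00 FC F6 F8 57 AC.
Read back as big-endian, the last byte is least significant, giving 0x00FCF6F857AC.

0x00FCF6F857AC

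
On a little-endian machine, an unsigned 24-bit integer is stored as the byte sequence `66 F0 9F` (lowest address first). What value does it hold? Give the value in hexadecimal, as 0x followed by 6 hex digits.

0x9FF066

Little-endian: lowest address holds the least-significant byte.
Reassemble most-significant byte first: 9F F0 66 → 0x9FF066.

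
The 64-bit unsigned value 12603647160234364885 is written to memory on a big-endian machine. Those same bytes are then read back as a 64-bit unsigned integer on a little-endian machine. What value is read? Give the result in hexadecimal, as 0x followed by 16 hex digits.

12603647160234364885 in 64-bit hexadecimal is 0xAEE92650B4214FD5.
Stored big-endian, the bytes at ascending addresses are AE E9 26 50 B4 21 4F D5.
Read back as little-endian, the first byte is least significant, giving 0xD54F21B45026E9AE.

0xD54F21B45026E9AE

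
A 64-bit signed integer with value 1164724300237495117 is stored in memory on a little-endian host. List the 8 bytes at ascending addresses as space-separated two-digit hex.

1164724300237495117 in hexadecimal, padded to 64 bits, is 0x1029EE9480EBDB4D.
Split into bytes (most-significant first): 10 29 EE 94 80 EB DB 4D.
Little-endian: lowest address holds the least-significant byte.
So at ascending addresses the bytes are 4D DB EB 80 94 EE 29 10.

4D DB EB 80 94 EE 29 10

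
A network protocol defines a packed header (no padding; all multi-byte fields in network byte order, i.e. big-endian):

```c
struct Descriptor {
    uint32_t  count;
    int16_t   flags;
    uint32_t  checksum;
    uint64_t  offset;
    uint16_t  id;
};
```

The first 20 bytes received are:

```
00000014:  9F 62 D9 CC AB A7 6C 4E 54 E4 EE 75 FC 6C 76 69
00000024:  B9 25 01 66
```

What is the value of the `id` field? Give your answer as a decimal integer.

358

`id` follows `count` (4 B), `flags` (2 B), `checksum` (4 B), `offset` (8 B), so it starts at offset 4 + 2 + 4 + 8 = 18 and occupies 2 bytes.
Bytes at offsets 18..19: 01 66.
Big-endian: lowest address holds the most-significant byte.
The bytes are already most-significant first: 0x0166.
0x0166 = 358.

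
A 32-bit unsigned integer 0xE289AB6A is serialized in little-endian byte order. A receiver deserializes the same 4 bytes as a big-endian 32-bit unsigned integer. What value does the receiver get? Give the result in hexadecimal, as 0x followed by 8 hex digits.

Stored little-endian, the bytes at ascending addresses are 6A AB 89 E2.
Read back as big-endian, the last byte is least significant, giving 0x6AAB89E2.

0x6AAB89E2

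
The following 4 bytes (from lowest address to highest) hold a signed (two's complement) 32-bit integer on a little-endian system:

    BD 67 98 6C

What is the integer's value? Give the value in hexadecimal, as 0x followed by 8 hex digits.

0x6C9867BD

In little-endian order the low byte comes first in memory.
Reassemble most-significant byte first: 6C 98 67 BD → 0x6C9867BD.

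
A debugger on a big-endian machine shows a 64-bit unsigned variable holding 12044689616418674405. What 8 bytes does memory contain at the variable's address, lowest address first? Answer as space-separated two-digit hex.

A7 27 55 64 00 78 96 E5

12044689616418674405 in hexadecimal, padded to 64 bits, is 0xA7275564007896E5.
Split into bytes (most-significant first): A7 27 55 64 00 78 96 E5.
In big-endian order the high byte comes first in memory.
So the memory order matches the most-significant-first order: A7 27 55 64 00 78 96 E5.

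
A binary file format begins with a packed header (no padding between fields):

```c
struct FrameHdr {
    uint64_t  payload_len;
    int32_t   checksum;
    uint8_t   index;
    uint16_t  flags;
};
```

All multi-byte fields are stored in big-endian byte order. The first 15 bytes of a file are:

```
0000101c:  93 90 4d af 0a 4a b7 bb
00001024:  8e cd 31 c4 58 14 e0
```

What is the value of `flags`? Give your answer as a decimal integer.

`flags` follows `payload_len` (8 B), `checksum` (4 B), `index` (1 B), so it starts at offset 8 + 4 + 1 = 13 and occupies 2 bytes.
Bytes at offsets 13..14: 14 E0.
Big-endian: lowest address holds the most-significant byte.
The bytes are already most-significant first: 0x14E0.
0x14E0 = 5344.

5344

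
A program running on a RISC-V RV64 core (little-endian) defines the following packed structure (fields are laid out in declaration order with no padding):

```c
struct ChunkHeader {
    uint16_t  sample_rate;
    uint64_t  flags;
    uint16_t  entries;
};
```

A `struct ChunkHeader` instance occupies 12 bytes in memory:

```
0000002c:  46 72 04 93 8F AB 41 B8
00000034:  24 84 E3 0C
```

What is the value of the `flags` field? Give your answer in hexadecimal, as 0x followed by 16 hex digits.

0x8424B841AB8F9304

`flags` follows `sample_rate` (2 bytes), so it starts at byte offset 2 and occupies 8 bytes.
Bytes at offsets 2..9: 04 93 8F AB 41 B8 24 84.
Little-endian stores the least-significant byte at the lowest address.
Reassemble most-significant byte first: 84 24 B8 41 AB 8F 93 04 → 0x8424B841AB8F9304.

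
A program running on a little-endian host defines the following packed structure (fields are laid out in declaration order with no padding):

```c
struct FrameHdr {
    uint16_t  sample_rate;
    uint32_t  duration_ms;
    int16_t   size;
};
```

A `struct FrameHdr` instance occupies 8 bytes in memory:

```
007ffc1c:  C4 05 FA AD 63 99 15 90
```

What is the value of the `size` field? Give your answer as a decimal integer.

`size` follows `sample_rate` (2 B), `duration_ms` (4 B), so it starts at offset 2 + 4 = 6 and occupies 2 bytes.
Bytes at offsets 6..7: 15 90.
In little-endian order the low byte comes first in memory.
Reassemble most-significant byte first: 90 15 → 0x9015.
Top bit is set, so as a signed 16-bit value this is 0x9015 − 2^16 = -28651.

-28651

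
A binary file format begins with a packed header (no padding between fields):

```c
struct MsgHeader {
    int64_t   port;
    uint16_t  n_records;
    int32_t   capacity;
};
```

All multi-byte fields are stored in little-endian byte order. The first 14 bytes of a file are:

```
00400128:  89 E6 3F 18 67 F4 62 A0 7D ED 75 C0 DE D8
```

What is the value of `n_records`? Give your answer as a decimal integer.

60797

`n_records` follows `port` (8 bytes), so it starts at byte offset 8 and occupies 2 bytes.
Bytes at offsets 8..9: 7D ED.
Little-endian: lowest address holds the least-significant byte.
Reassemble most-significant byte first: ED 7D → 0xED7D.
0xED7D = 60797.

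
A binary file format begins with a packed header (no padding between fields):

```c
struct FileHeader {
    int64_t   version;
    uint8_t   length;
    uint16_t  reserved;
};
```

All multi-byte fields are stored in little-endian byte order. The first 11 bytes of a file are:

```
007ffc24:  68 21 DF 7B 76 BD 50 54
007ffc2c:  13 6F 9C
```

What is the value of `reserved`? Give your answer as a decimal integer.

`reserved` follows `version` (8 B), `length` (1 B), so it starts at offset 8 + 1 = 9 and occupies 2 bytes.
Bytes at offsets 9..10: 6F 9C.
Little-endian: lowest address holds the least-significant byte.
Reassemble most-significant byte first: 9C 6F → 0x9C6F.
0x9C6F = 40047.

40047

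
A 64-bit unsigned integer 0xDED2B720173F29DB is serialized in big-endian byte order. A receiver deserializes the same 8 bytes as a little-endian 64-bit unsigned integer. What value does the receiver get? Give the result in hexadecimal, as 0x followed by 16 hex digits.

0xDB293F1720B7D2DE

Stored big-endian, the bytes at ascending addresses are DE D2 B7 20 17 3F 29 DB.
Read back as little-endian, the first byte is least significant, giving 0xDB293F1720B7D2DE.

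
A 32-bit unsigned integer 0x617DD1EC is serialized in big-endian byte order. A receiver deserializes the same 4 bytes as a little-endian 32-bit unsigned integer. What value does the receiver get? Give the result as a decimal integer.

3973152097

Stored big-endian, the bytes at ascending addresses are 61 7D D1 EC.
Read back as little-endian, the first byte is least significant, giving 0xECD17D61.
0xECD17D61 = 3973152097.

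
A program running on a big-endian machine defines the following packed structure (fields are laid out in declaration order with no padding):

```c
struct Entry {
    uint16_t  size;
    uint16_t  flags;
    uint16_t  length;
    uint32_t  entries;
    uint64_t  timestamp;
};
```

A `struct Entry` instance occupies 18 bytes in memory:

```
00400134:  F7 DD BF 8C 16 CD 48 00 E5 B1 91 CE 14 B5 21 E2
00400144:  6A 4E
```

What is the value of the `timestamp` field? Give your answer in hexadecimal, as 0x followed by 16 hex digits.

`timestamp` follows `size` (2 B), `flags` (2 B), `length` (2 B), `entries` (4 B), so it starts at offset 2 + 2 + 2 + 4 = 10 and occupies 8 bytes.
Bytes at offsets 10..17: 91 CE 14 B5 21 E2 6A 4E.
In big-endian order the high byte comes first in memory.
The bytes are already most-significant first: 0x91CE14B521E26A4E.

0x91CE14B521E26A4E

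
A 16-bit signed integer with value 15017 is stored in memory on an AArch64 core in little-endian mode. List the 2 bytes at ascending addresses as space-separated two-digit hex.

15017 in hexadecimal, padded to 16 bits, is 0x3AA9.
Split into bytes (most-significant first): 3A A9.
In little-endian order the low byte comes first in memory.
So at ascending addresses the bytes are A9 3A.

A9 3A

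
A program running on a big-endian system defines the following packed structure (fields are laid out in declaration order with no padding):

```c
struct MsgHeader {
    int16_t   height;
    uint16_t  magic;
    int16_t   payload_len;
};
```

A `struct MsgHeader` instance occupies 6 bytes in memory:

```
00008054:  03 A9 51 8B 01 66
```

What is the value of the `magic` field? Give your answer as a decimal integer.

`magic` follows `height` (2 bytes), so it starts at byte offset 2 and occupies 2 bytes.
Bytes at offsets 2..3: 51 8B.
Big-endian stores the most-significant byte at the lowest address.
The bytes are already most-significant first: 0x518B.
0x518B = 20875.

20875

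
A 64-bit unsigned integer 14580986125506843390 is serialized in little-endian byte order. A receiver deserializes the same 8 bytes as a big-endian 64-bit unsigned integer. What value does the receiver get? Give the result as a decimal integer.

18307902923475081930

14580986125506843390 in 64-bit hexadecimal is 0xCA5A11A0B5BC12FE.
Stored little-endian, the bytes at ascending addresses are FE 12 BC B5 A0 11 5A CA.
Read back as big-endian, the last byte is least significant, giving 0xFE12BCB5A0115ACA.
0xFE12BCB5A0115ACA = 18307902923475081930.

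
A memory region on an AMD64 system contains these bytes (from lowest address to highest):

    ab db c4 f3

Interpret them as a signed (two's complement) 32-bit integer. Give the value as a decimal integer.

-205202517

In little-endian order the low byte comes first in memory.
Reassemble most-significant byte first: F3 C4 DB AB → 0xF3C4DBAB.
Top bit is set, so as a signed 32-bit value this is 0xF3C4DBAB − 2^32 = -205202517.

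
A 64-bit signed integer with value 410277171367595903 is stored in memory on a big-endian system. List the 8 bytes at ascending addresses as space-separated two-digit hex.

410277171367595903 in hexadecimal, padded to 64 bits, is 0x05B198E9E2D14F7F.
Split into bytes (most-significant first): 05 B1 98 E9 E2 D1 4F 7F.
Big-endian: lowest address holds the most-significant byte.
So the memory order matches the most-significant-first order: 05 B1 98 E9 E2 D1 4F 7F.

05 B1 98 E9 E2 D1 4F 7F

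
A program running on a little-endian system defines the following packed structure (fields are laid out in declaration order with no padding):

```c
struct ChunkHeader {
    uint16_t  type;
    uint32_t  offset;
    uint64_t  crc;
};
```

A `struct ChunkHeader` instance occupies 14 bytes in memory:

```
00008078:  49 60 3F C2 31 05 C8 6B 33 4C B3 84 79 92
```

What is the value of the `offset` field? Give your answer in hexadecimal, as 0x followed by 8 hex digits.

`offset` follows `type` (2 bytes), so it starts at byte offset 2 and occupies 4 bytes.
Bytes at offsets 2..5: 3F C2 31 05.
In little-endian order the low byte comes first in memory.
Reassemble most-significant byte first: 05 31 C2 3F → 0x0531C23F.

0x0531C23F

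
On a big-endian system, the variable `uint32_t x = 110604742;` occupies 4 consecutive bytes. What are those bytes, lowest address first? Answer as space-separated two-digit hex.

06 97 B1 C6

110604742 in hexadecimal, padded to 32 bits, is 0x0697B1C6.
Split into bytes (most-significant first): 06 97 B1 C6.
Big-endian stores the most-significant byte at the lowest address.
So the memory order matches the most-significant-first order: 06 97 B1 C6.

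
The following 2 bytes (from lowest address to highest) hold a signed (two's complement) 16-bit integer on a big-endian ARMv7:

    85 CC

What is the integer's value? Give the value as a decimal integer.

-31284

Big-endian: lowest address holds the most-significant byte.
The bytes are already most-significant first: 0x85CC.
Top bit is set, so as a signed 16-bit value this is 0x85CC − 2^16 = -31284.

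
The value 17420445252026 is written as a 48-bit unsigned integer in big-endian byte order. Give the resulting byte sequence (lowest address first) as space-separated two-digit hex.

17420445252026 in hexadecimal, padded to 48 bits, is 0x0FD8037379BA.
Split into bytes (most-significant first): 0F D8 03 73 79 BA.
In big-endian order the high byte comes first in memory.
So the memory order matches the most-significant-first order: 0F D8 03 73 79 BA.

0F D8 03 73 79 BA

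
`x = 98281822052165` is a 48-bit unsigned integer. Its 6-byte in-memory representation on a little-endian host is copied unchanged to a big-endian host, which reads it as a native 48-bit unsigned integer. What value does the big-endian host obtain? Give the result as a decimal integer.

98281822052165 in 48-bit hexadecimal is 0x596305175F45.
Stored little-endian, the bytes at ascending addresses are 45 5F 17 05 63 59.
Read back as big-endian, the last byte is least significant, giving 0x455F17056359.
0x455F17056359 = 76274710438745.

76274710438745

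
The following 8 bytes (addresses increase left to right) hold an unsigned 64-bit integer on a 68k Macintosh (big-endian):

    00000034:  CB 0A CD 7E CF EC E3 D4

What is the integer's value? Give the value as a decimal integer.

Big-endian stores the most-significant byte at the lowest address.
The bytes are already most-significant first: 0xCB0ACD7ECFECE3D4.
0xCB0ACD7ECFECE3D4 = 14630732284004459476.

14630732284004459476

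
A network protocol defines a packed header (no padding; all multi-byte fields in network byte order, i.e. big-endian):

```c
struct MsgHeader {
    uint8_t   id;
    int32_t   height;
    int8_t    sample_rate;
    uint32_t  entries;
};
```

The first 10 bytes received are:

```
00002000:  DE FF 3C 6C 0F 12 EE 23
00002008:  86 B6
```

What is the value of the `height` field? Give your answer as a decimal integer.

`height` follows `id` (1 byte), so it starts at byte offset 1 and occupies 4 bytes.
Bytes at offsets 1..4: FF 3C 6C 0F.
In big-endian order the high byte comes first in memory.
The bytes are already most-significant first: 0xFF3C6C0F.
Top bit is set, so as a signed 32-bit value this is 0xFF3C6C0F − 2^32 = -12817393.

-12817393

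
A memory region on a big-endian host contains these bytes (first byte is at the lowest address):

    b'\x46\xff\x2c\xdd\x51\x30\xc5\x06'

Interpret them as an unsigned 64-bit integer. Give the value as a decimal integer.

5115857030777718022

In big-endian order the high byte comes first in memory.
The bytes are already most-significant first: 0x46FF2CDD5130C506.
0x46FF2CDD5130C506 = 5115857030777718022.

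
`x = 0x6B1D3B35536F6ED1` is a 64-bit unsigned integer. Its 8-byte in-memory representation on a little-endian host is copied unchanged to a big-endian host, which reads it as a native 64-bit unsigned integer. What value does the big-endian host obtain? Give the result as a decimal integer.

15091121804531146091

Stored little-endian, the bytes at ascending addresses are D1 6E 6F 53 35 3B 1D 6B.
Read back as big-endian, the last byte is least significant, giving 0xD16E6F53353B1D6B.
0xD16E6F53353B1D6B = 15091121804531146091.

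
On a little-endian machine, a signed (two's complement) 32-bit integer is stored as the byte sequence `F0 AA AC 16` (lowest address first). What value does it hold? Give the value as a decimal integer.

Little-endian: lowest address holds the least-significant byte.
Reassemble most-significant byte first: 16 AC AA F0 → 0x16ACAAF0.
0x16ACAAF0 = 380414704.

380414704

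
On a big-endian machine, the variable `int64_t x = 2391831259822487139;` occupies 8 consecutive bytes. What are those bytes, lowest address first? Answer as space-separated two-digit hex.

21 31 7D DB BC 64 F6 63

2391831259822487139 in hexadecimal, padded to 64 bits, is 0x21317DDBBC64F663.
Split into bytes (most-significant first): 21 31 7D DB BC 64 F6 63.
Big-endian stores the most-significant byte at the lowest address.
So the memory order matches the most-significant-first order: 21 31 7D DB BC 64 F6 63.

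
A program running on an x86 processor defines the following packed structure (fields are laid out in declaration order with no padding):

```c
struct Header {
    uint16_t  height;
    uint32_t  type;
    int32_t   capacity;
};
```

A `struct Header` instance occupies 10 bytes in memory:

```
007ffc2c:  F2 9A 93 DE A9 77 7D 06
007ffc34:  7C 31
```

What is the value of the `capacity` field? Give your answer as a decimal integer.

830211709

`capacity` follows `height` (2 B), `type` (4 B), so it starts at offset 2 + 4 = 6 and occupies 4 bytes.
Bytes at offsets 6..9: 7D 06 7C 31.
In little-endian order the low byte comes first in memory.
Reassemble most-significant byte first: 31 7C 06 7D → 0x317C067D.
0x317C067D = 830211709.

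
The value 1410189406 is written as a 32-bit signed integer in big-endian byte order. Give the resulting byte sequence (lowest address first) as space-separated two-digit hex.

1410189406 in hexadecimal, padded to 32 bits, is 0x540DC85E.
Split into bytes (most-significant first): 54 0D C8 5E.
In big-endian order the high byte comes first in memory.
So the memory order matches the most-significant-first order: 54 0D C8 5E.

54 0D C8 5E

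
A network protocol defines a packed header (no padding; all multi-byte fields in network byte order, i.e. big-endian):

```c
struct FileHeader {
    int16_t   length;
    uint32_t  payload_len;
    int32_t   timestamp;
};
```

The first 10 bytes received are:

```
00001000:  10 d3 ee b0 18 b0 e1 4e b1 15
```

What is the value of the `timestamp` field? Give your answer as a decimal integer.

-514936555

`timestamp` follows `length` (2 B), `payload_len` (4 B), so it starts at offset 2 + 4 = 6 and occupies 4 bytes.
Bytes at offsets 6..9: E1 4E B1 15.
Big-endian: lowest address holds the most-significant byte.
The bytes are already most-significant first: 0xE14EB115.
Top bit is set, so as a signed 32-bit value this is 0xE14EB115 − 2^32 = -514936555.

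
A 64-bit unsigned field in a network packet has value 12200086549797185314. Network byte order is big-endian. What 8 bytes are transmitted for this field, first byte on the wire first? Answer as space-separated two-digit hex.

A9 4F 6A 14 05 AE A7 22

12200086549797185314 in hexadecimal, padded to 64 bits, is 0xA94F6A1405AEA722.
Split into bytes (most-significant first): A9 4F 6A 14 05 AE A7 22.
Big-endian stores the most-significant byte at the lowest address.
So the memory order matches the most-significant-first order: A9 4F 6A 14 05 AE A7 22.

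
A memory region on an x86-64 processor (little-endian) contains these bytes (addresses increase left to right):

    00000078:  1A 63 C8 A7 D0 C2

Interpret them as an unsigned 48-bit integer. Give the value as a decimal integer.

Little-endian: lowest address holds the least-significant byte.
Reassemble most-significant byte first: C2 D0 A7 C8 63 1A → 0xC2D0A7C8631A.
0xC2D0A7C8631A = 214201423913754.

214201423913754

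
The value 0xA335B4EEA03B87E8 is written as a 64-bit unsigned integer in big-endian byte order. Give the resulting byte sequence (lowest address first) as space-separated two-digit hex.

A3 35 B4 EE A0 3B 87 E8

Split into bytes (most-significant first): A3 35 B4 EE A0 3B 87 E8.
In big-endian order the high byte comes first in memory.
So the memory order matches the most-significant-first order: A3 35 B4 EE A0 3B 87 E8.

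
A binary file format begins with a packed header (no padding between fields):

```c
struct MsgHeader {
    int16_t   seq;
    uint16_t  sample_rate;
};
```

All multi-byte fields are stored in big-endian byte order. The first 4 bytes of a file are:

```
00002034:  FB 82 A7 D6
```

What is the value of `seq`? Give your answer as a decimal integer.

`seq` is the first field, at byte offset 0, occupying 2 bytes.
Bytes at offsets 0..1: FB 82.
Big-endian: lowest address holds the most-significant byte.
The bytes are already most-significant first: 0xFB82.
Top bit is set, so as a signed 16-bit value this is 0xFB82 − 2^16 = -1150.

-1150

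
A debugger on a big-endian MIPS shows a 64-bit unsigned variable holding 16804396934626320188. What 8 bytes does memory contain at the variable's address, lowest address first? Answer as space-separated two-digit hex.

16804396934626320188 in hexadecimal, padded to 64 bits, is 0xE93535FA81109F3C.
Split into bytes (most-significant first): E9 35 35 FA 81 10 9F 3C.
Big-endian stores the most-significant byte at the lowest address.
So the memory order matches the most-significant-first order: E9 35 35 FA 81 10 9F 3C.

E9 35 35 FA 81 10 9F 3C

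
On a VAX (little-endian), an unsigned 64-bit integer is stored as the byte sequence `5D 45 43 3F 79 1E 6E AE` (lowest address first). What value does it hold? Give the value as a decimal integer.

12569017116138882397

Little-endian: lowest address holds the least-significant byte.
Reassemble most-significant byte first: AE 6E 1E 79 3F 43 45 5D → 0xAE6E1E793F43455D.
0xAE6E1E793F43455D = 12569017116138882397.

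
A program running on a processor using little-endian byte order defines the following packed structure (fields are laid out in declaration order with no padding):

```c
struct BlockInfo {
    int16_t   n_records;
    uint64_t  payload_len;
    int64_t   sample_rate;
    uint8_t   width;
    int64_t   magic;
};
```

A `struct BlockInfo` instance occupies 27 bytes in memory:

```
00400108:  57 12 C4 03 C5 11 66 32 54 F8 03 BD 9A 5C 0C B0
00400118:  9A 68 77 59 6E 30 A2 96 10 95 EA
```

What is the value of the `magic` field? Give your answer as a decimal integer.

-1543309058152305063

`magic` follows `n_records` (2 B), `payload_len` (8 B), `sample_rate` (8 B), `width` (1 B), so it starts at offset 2 + 8 + 8 + 1 = 19 and occupies 8 bytes.
Bytes at offsets 19..26: 59 6E 30 A2 96 10 95 EA.
Little-endian stores the least-significant byte at the lowest address.
Reassemble most-significant byte first: EA 95 10 96 A2 30 6E 59 → 0xEA951096A2306E59.
Top bit is set, so as a signed 64-bit value this is 0xEA951096A2306E59 − 2^64 = -1543309058152305063.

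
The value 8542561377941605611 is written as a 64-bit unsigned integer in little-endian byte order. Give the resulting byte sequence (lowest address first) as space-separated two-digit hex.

8542561377941605611 in hexadecimal, padded to 64 bits, is 0x768D4650142E4CEB.
Split into bytes (most-significant first): 76 8D 46 50 14 2E 4C EB.
Little-endian stores the least-significant byte at the lowest address.
So at ascending addresses the bytes are EB 4C 2E 14 50 46 8D 76.

EB 4C 2E 14 50 46 8D 76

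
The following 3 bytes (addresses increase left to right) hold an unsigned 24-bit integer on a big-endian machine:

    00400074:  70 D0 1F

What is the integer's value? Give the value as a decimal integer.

7393311

In big-endian order the high byte comes first in memory.
The bytes are already most-significant first: 0x70D01F.
0x70D01F = 7393311.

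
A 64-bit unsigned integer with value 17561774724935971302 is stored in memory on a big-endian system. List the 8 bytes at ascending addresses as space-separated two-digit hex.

F3 B7 F5 10 E9 3D F1 E6

17561774724935971302 in hexadecimal, padded to 64 bits, is 0xF3B7F510E93DF1E6.
Split into bytes (most-significant first): F3 B7 F5 10 E9 3D F1 E6.
Big-endian: lowest address holds the most-significant byte.
So the memory order matches the most-significant-first order: F3 B7 F5 10 E9 3D F1 E6.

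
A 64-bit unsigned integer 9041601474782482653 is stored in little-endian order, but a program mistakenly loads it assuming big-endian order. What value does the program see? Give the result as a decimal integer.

9041601474782482653 in 64-bit hexadecimal is 0x7D7A38A3090ED0DD.
Stored little-endian, the bytes at ascending addresses are DD D0 0E 09 A3 38 7A 7D.
Read back as big-endian, the last byte is least significant, giving 0xDDD00E09A3387A7D.
0xDDD00E09A3387A7D = 15983290512093772413.

15983290512093772413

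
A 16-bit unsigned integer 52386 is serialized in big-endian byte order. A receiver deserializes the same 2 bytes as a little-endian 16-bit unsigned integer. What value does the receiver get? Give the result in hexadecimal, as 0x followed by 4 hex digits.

52386 in 16-bit hexadecimal is 0xCCA2.
Stored big-endian, the bytes at ascending addresses are CC A2.
Read back as little-endian, the first byte is least significant, giving 0xA2CC.

0xA2CC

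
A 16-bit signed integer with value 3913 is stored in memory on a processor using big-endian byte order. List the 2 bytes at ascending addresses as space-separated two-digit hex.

3913 in hexadecimal, padded to 16 bits, is 0x0F49.
Split into bytes (most-significant first): 0F 49.
Big-endian stores the most-significant byte at the lowest address.
So the memory order matches the most-significant-first order: 0F 49.

0F 49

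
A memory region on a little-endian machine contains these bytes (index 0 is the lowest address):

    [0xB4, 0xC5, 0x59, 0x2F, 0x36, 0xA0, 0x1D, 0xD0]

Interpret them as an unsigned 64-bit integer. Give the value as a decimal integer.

14996318488796710324

Little-endian: lowest address holds the least-significant byte.
Reassemble most-significant byte first: D0 1D A0 36 2F 59 C5 B4 → 0xD01DA0362F59C5B4.
0xD01DA0362F59C5B4 = 14996318488796710324.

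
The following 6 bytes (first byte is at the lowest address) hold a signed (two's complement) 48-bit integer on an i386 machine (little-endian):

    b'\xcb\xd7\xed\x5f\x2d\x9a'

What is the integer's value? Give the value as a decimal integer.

In little-endian order the low byte comes first in memory.
Reassemble most-significant byte first: 9A 2D 5F ED D7 CB → 0x9A2D5FEDD7CB.
Top bit is set, so as a signed 48-bit value this is 0x9A2D5FEDD7CB − 2^48 = -111955303082037.

-111955303082037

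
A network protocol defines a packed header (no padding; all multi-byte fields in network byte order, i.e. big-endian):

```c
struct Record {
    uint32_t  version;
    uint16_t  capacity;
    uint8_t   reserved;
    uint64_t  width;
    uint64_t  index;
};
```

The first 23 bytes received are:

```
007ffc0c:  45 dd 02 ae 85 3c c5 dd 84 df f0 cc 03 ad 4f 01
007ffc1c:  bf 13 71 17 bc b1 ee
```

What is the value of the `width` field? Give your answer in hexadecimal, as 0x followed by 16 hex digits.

0xDD84DFF0CC03AD4F

`width` follows `version` (4 B), `capacity` (2 B), `reserved` (1 B), so it starts at offset 4 + 2 + 1 = 7 and occupies 8 bytes.
Bytes at offsets 7..14: DD 84 DF F0 CC 03 AD 4F.
Big-endian stores the most-significant byte at the lowest address.
The bytes are already most-significant first: 0xDD84DFF0CC03AD4F.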